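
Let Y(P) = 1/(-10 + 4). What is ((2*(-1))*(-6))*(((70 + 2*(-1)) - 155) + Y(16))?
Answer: -1046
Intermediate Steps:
Y(P) = -⅙ (Y(P) = 1/(-6) = -⅙)
((2*(-1))*(-6))*(((70 + 2*(-1)) - 155) + Y(16)) = ((2*(-1))*(-6))*(((70 + 2*(-1)) - 155) - ⅙) = (-2*(-6))*(((70 - 2) - 155) - ⅙) = 12*((68 - 155) - ⅙) = 12*(-87 - ⅙) = 12*(-523/6) = -1046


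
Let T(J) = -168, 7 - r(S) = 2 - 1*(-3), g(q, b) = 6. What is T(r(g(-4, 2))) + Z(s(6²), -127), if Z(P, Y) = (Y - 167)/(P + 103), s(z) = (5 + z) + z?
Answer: -5089/30 ≈ -169.63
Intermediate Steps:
r(S) = 2 (r(S) = 7 - (2 - 1*(-3)) = 7 - (2 + 3) = 7 - 1*5 = 7 - 5 = 2)
s(z) = 5 + 2*z
Z(P, Y) = (-167 + Y)/(103 + P)
T(r(g(-4, 2))) + Z(s(6²), -127) = -168 + (-167 - 127)/(103 + (5 + 2*6²)) = -168 - 294/(103 + (5 + 2*36)) = -168 - 294/(103 + (5 + 72)) = -168 - 294/(103 + 77) = -168 - 294/180 = -168 + (1/180)*(-294) = -168 - 49/30 = -5089/30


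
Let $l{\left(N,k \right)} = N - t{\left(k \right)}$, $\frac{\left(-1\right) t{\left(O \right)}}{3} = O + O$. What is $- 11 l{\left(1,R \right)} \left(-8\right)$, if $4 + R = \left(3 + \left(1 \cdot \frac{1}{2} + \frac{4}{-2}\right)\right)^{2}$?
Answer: $-836$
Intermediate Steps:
$t{\left(O \right)} = - 6 O$ ($t{\left(O \right)} = - 3 \left(O + O\right) = - 3 \cdot 2 O = - 6 O$)
$R = - \frac{7}{4}$ ($R = -4 + \left(3 + \left(1 \cdot \frac{1}{2} + \frac{4}{-2}\right)\right)^{2} = -4 + \left(3 + \left(1 \cdot \frac{1}{2} + 4 \left(- \frac{1}{2}\right)\right)\right)^{2} = -4 + \left(3 + \left(\frac{1}{2} - 2\right)\right)^{2} = -4 + \left(3 - \frac{3}{2}\right)^{2} = -4 + \left(\frac{3}{2}\right)^{2} = -4 + \frac{9}{4} = - \frac{7}{4} \approx -1.75$)
$l{\left(N,k \right)} = N + 6 k$ ($l{\left(N,k \right)} = N - - 6 k = N + 6 k$)
$- 11 l{\left(1,R \right)} \left(-8\right) = - 11 \left(1 + 6 \left(- \frac{7}{4}\right)\right) \left(-8\right) = - 11 \left(1 - \frac{21}{2}\right) \left(-8\right) = \left(-11\right) \left(- \frac{19}{2}\right) \left(-8\right) = \frac{209}{2} \left(-8\right) = -836$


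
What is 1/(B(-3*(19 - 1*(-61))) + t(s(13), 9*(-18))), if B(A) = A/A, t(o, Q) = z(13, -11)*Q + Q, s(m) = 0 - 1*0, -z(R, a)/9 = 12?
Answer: 1/17335 ≈ 5.7687e-5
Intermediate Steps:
z(R, a) = -108 (z(R, a) = -9*12 = -108)
s(m) = 0 (s(m) = 0 + 0 = 0)
t(o, Q) = -107*Q (t(o, Q) = -108*Q + Q = -107*Q)
B(A) = 1
1/(B(-3*(19 - 1*(-61))) + t(s(13), 9*(-18))) = 1/(1 - 963*(-18)) = 1/(1 - 107*(-162)) = 1/(1 + 17334) = 1/17335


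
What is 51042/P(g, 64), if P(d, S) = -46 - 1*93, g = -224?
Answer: -51042/139 ≈ -367.21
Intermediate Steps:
P(d, S) = -139 (P(d, S) = -46 - 93 = -139)
51042/P(g, 64) = 51042/(-139) = 51042*(-1/139) = -51042/139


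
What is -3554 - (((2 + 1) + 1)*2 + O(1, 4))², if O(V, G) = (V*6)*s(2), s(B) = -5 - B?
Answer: -4710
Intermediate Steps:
O(V, G) = -42*V (O(V, G) = (V*6)*(-5 - 1*2) = (6*V)*(-5 - 2) = (6*V)*(-7) = -42*V)
-3554 - (((2 + 1) + 1)*2 + O(1, 4))² = -3554 - (((2 + 1) + 1)*2 - 42*1)² = -3554 - ((3 + 1)*2 - 42)² = -3554 - (4*2 - 42)² = -3554 - (8 - 42)² = -3554 - 1*(-34)² = -3554 - 1*1156 = -3554 - 1156 = -4710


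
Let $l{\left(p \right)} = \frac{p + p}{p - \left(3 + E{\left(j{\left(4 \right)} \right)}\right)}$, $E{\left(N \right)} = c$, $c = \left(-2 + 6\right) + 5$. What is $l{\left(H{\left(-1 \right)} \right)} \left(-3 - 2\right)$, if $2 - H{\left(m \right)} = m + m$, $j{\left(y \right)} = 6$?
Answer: $5$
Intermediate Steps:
$c = 9$ ($c = 4 + 5 = 9$)
$H{\left(m \right)} = 2 - 2 m$ ($H{\left(m \right)} = 2 - \left(m + m\right) = 2 - 2 m$)
$E{\left(N \right)} = 9$
$l{\left(p \right)} = \frac{2 p}{-12 + p}$ ($l{\left(p \right)} = \frac{p + p}{p - 12} = \frac{2 p}{p - 12} = \frac{2 p}{-12 + p}$)
$l{\left(H{\left(-1 \right)} \right)} \left(-3 - 2\right) = \frac{2 \left(2 - -2\right)}{-12 + \left(2 - -2\right)} \left(-3 - 2\right) = \frac{2 \left(2 + 2\right)}{-12 + \left(2 + 2\right)} \left(-5\right) = 2 \cdot 4 \frac{1}{-12 + 4} \left(-5\right) = 2 \cdot 4 \frac{1}{-8} \left(-5\right) = 2 \cdot 4 \left(- \frac{1}{8}\right) \left(-5\right) = \left(-1\right) \left(-5\right) = 5$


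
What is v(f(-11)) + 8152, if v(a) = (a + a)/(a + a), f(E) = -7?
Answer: 8153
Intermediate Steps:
v(a) = 1 (v(a) = (2*a)/((2*a)) = (2*a)*(1/(2*a)) = 1)
v(f(-11)) + 8152 = 1 + 8152 = 8153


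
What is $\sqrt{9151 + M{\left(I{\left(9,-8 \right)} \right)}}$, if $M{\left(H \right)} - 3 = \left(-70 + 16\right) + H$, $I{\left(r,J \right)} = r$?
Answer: $\sqrt{9109} \approx 95.441$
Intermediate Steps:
$M{\left(H \right)} = -51 + H$ ($M{\left(H \right)} = 3 + \left(\left(-70 + 16\right) + H\right) = 3 + \left(-54 + H\right) = -51 + H$)
$\sqrt{9151 + M{\left(I{\left(9,-8 \right)} \right)}} = \sqrt{9151 + \left(-51 + 9\right)} = \sqrt{9151 - 42} = \sqrt{9109}$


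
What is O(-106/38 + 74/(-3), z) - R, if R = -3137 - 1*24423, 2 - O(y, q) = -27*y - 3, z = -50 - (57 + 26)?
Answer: 509650/19 ≈ 26824.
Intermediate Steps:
z = -133 (z = -50 - 1*83 = -50 - 83 = -133)
O(y, q) = 5 + 27*y (O(y, q) = 2 - (-27*y - 3) = 2 - (-3 - 27*y) = 2 + (3 + 27*y) = 5 + 27*y)
R = -27560 (R = -3137 - 24423 = -27560)
O(-106/38 + 74/(-3), z) - R = (5 + 27*(-106/38 + 74/(-3))) - 1*(-27560) = (5 + 27*(-106*1/38 + 74*(-⅓))) + 27560 = (5 + 27*(-53/19 - 74/3)) + 27560 = (5 + 27*(-1565/57)) + 27560 = (5 - 14085/19) + 27560 = -13990/19 + 27560 = 509650/19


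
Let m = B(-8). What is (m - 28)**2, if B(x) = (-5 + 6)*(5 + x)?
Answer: 961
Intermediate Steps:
B(x) = 5 + x (B(x) = 1*(5 + x) = 5 + x)
m = -3 (m = 5 - 8 = -3)
(m - 28)**2 = (-3 - 28)**2 = (-31)**2 = 961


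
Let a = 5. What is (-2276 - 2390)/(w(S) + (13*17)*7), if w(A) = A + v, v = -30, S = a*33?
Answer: -2333/841 ≈ -2.7741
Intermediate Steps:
S = 165 (S = 5*33 = 165)
w(A) = -30 + A (w(A) = A - 30 = -30 + A)
(-2276 - 2390)/(w(S) + (13*17)*7) = (-2276 - 2390)/((-30 + 165) + (13*17)*7) = -4666/(135 + 221*7) = -4666/(135 + 1547) = -4666/1682 = -4666*1/1682 = -2333/841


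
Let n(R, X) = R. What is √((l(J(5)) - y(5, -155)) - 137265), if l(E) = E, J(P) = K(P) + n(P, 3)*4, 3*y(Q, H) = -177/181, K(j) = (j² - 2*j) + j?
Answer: I*√4495617546/181 ≈ 370.44*I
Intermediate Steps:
K(j) = j² - j
y(Q, H) = -59/181 (y(Q, H) = (-177/181)/3 = (-177*1/181)/3 = (⅓)*(-177/181) = -59/181)
J(P) = 4*P + P*(-1 + P) (J(P) = P*(-1 + P) + P*4 = P*(-1 + P) + 4*P = 4*P + P*(-1 + P))
√((l(J(5)) - y(5, -155)) - 137265) = √((5*(3 + 5) - 1*(-59/181)) - 137265) = √((5*8 + 59/181) - 137265) = √((40 + 59/181) - 137265) = √(7299/181 - 137265) = √(-24837666/181) = I*√4495617546/181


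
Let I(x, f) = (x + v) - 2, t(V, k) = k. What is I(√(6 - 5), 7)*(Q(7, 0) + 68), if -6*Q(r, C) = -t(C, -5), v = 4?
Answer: 403/2 ≈ 201.50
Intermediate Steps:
I(x, f) = 2 + x (I(x, f) = (x + 4) - 2 = (4 + x) - 2 = 2 + x)
Q(r, C) = -⅚ (Q(r, C) = -(-1)*(-5)/6 = -⅙*5 = -⅚)
I(√(6 - 5), 7)*(Q(7, 0) + 68) = (2 + √(6 - 5))*(-⅚ + 68) = (2 + √1)*(403/6) = (2 + 1)*(403/6) = 3*(403/6) = 403/2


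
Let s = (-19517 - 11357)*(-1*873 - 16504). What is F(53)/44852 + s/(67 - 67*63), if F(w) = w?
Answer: -12031492780067/93157604 ≈ -1.2915e+5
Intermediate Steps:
s = 536497498 (s = -30874*(-873 - 16504) = -30874*(-17377) = 536497498)
F(53)/44852 + s/(67 - 67*63) = 53/44852 + 536497498/(67 - 67*63) = 53*(1/44852) + 536497498/(67 - 4221) = 53/44852 + 536497498/(-4154) = 53/44852 + 536497498*(-1/4154) = 53/44852 - 268248749/2077 = -12031492780067/93157604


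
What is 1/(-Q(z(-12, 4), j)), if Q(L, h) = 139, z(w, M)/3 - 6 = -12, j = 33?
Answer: -1/139 ≈ -0.0071942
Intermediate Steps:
z(w, M) = -18 (z(w, M) = 18 + 3*(-12) = 18 - 36 = -18)
1/(-Q(z(-12, 4), j)) = 1/(-1*139) = 1/(-139) = -1/139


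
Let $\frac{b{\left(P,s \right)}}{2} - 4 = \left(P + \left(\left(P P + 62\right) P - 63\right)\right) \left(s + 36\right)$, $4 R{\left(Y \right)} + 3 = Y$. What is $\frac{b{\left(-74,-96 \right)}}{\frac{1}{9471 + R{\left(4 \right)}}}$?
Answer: $465927611720$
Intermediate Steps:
$R{\left(Y \right)} = - \frac{3}{4} + \frac{Y}{4}$
$b{\left(P,s \right)} = 8 + 2 \left(36 + s\right) \left(-63 + P + P \left(62 + P^{2}\right)\right)$ ($b{\left(P,s \right)} = 8 + 2 \left(P + \left(\left(P P + 62\right) P - 63\right)\right) \left(s + 36\right) = 8 + 2 \left(P + \left(\left(P^{2} + 62\right) P - 63\right)\right) \left(36 + s\right) = 8 + 2 \left(P + \left(\left(62 + P^{2}\right) P - 63\right)\right) \left(36 + s\right) = 8 + 2 \left(P + \left(P \left(62 + P^{2}\right) - 63\right)\right) \left(36 + s\right) = 8 + 2 \left(P + \left(-63 + P \left(62 + P^{2}\right)\right)\right) \left(36 + s\right) = 8 + 2 \left(-63 + P + P \left(62 + P^{2}\right)\right) \left(36 + s\right) = 8 + 2 \left(36 + s\right) \left(-63 + P + P \left(62 + P^{2}\right)\right)$)
$\frac{b{\left(-74,-96 \right)}}{\frac{1}{9471 + R{\left(4 \right)}}} = \frac{-4528 - -12096 + 72 \left(-74\right)^{3} + 4536 \left(-74\right) + 2 \left(-96\right) \left(-74\right)^{3} + 126 \left(-74\right) \left(-96\right)}{\frac{1}{9471 + \left(- \frac{3}{4} + \frac{1}{4} \cdot 4\right)}} = \frac{-4528 + 12096 + 72 \left(-405224\right) - 335664 + 2 \left(-96\right) \left(-405224\right) + 895104}{\frac{1}{9471 + \left(- \frac{3}{4} + 1\right)}} = \frac{-4528 + 12096 - 29176128 - 335664 + 77803008 + 895104}{\frac{1}{9471 + \frac{1}{4}}} = \frac{49193888}{\frac{1}{\frac{37885}{4}}} = \frac{49193888}{\frac{4}{37885}} = 49193888 \cdot \frac{37885}{4} = 465927611720$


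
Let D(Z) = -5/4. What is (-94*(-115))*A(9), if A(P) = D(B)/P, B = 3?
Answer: -27025/18 ≈ -1501.4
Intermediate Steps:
D(Z) = -5/4 (D(Z) = -5*1/4 = -5/4)
A(P) = -5/(4*P)
(-94*(-115))*A(9) = (-94*(-115))*(-5/4/9) = 10810*(-5/4*1/9) = 10810*(-5/36) = -27025/18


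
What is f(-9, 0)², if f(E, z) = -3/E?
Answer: ⅑ ≈ 0.11111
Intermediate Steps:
f(-9, 0)² = (-3/(-9))² = (-3*(-⅑))² = (⅓)² = ⅑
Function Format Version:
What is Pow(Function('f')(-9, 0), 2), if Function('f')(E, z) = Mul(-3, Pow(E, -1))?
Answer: Rational(1, 9) ≈ 0.11111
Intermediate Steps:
Pow(Function('f')(-9, 0), 2) = Pow(Mul(-3, Pow(-9, -1)), 2) = Pow(Mul(-3, Rational(-1, 9)), 2) = Pow(Rational(1, 3), 2) = Rational(1, 9)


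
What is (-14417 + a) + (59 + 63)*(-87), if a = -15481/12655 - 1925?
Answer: -341143661/12655 ≈ -26957.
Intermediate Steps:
a = -24376356/12655 (a = -15481*1/12655 - 1925 = -15481/12655 - 1925 = -24376356/12655 ≈ -1926.2)
(-14417 + a) + (59 + 63)*(-87) = (-14417 - 24376356/12655) + (59 + 63)*(-87) = -206823491/12655 + 122*(-87) = -206823491/12655 - 10614 = -341143661/12655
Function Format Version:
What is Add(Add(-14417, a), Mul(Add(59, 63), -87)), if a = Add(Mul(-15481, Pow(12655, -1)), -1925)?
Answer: Rational(-341143661, 12655) ≈ -26957.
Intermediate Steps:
a = Rational(-24376356, 12655) (a = Add(Mul(-15481, Rational(1, 12655)), -1925) = Add(Rational(-15481, 12655), -1925) = Rational(-24376356, 12655) ≈ -1926.2)
Add(Add(-14417, a), Mul(Add(59, 63), -87)) = Add(Add(-14417, Rational(-24376356, 12655)), Mul(Add(59, 63), -87)) = Add(Rational(-206823491, 12655), Mul(122, -87)) = Add(Rational(-206823491, 12655), -10614) = Rational(-341143661, 12655)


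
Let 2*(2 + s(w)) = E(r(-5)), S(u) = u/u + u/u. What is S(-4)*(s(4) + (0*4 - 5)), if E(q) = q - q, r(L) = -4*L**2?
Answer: -14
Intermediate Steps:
S(u) = 2 (S(u) = 1 + 1 = 2)
E(q) = 0
s(w) = -2 (s(w) = -2 + (1/2)*0 = -2 + 0 = -2)
S(-4)*(s(4) + (0*4 - 5)) = 2*(-2 + (0*4 - 5)) = 2*(-2 + (0 - 5)) = 2*(-2 - 5) = 2*(-7) = -14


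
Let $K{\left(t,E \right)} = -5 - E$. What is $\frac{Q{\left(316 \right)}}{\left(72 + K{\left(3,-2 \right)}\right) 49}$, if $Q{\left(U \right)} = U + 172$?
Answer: $\frac{488}{3381} \approx 0.14434$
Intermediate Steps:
$Q{\left(U \right)} = 172 + U$
$\frac{Q{\left(316 \right)}}{\left(72 + K{\left(3,-2 \right)}\right) 49} = \frac{172 + 316}{\left(72 - 3\right) 49} = \frac{488}{\left(72 + \left(-5 + 2\right)\right) 49} = \frac{488}{\left(72 - 3\right) 49} = \frac{488}{69 \cdot 49} = \frac{488}{3381}$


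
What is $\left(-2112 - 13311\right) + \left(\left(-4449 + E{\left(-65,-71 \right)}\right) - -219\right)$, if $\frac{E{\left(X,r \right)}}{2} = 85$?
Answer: $-19483$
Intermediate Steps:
$E{\left(X,r \right)} = 170$ ($E{\left(X,r \right)} = 2 \cdot 85 = 170$)
$\left(-2112 - 13311\right) + \left(\left(-4449 + E{\left(-65,-71 \right)}\right) - -219\right) = \left(-2112 - 13311\right) + \left(\left(-4449 + 170\right) - -219\right) = -15423 + \left(-4279 + \left(-26 + 245\right)\right) = -15423 + \left(-4279 + 219\right) = -15423 - 4060 = -19483$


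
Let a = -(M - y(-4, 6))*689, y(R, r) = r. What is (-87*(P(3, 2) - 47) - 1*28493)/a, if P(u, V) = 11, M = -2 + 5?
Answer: -25361/2067 ≈ -12.269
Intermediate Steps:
M = 3
a = 2067 (a = -(3 - 1*6)*689 = -(3 - 6)*689 = -1*(-3)*689 = 3*689 = 2067)
(-87*(P(3, 2) - 47) - 1*28493)/a = (-87*(11 - 47) - 1*28493)/2067 = (-87*(-36) - 28493)*(1/2067) = (3132 - 28493)*(1/2067) = -25361*1/2067 = -25361/2067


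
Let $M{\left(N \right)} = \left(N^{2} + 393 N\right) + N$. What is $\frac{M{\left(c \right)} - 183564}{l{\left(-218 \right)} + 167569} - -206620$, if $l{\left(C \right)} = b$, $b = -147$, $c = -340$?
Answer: $\frac{17296265858}{83711} \approx 2.0662 \cdot 10^{5}$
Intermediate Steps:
$l{\left(C \right)} = -147$
$M{\left(N \right)} = N^{2} + 394 N$
$\frac{M{\left(c \right)} - 183564}{l{\left(-218 \right)} + 167569} - -206620 = \frac{- 340 \left(394 - 340\right) - 183564}{-147 + 167569} - -206620 = \frac{\left(-340\right) 54 - 183564}{167422} + 206620 = \left(-18360 - 183564\right) \frac{1}{167422} + 206620 = \left(-201924\right) \frac{1}{167422} + 206620 = - \frac{100962}{83711} + 206620 = \frac{17296265858}{83711}$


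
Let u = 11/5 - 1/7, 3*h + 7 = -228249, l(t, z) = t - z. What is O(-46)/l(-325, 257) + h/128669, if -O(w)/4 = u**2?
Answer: -25788479008/45867281775 ≈ -0.56224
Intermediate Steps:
h = -228256/3 (h = -7/3 + (1/3)*(-228249) = -7/3 - 76083 = -228256/3 ≈ -76085.)
u = 72/35 (u = 11*(1/5) - 1*1/7 = 11/5 - 1/7 = 72/35 ≈ 2.0571)
O(w) = -20736/1225 (O(w) = -4*(72/35)**2 = -4*5184/1225 = -20736/1225)
O(-46)/l(-325, 257) + h/128669 = -20736/(1225*(-325 - 1*257)) - 228256/3/128669 = -20736/(1225*(-325 - 257)) - 228256/3*1/128669 = -20736/1225/(-582) - 228256/386007 = -20736/1225*(-1/582) - 228256/386007 = 3456/118825 - 228256/386007 = -25788479008/45867281775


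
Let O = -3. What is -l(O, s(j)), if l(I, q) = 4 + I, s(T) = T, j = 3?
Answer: -1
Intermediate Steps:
-l(O, s(j)) = -(4 - 3) = -1*1 = -1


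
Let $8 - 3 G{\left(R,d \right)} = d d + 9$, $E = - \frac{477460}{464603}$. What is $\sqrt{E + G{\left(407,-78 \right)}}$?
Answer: $\frac{i \sqrt{3942446787737715}}{1393809} \approx 45.048 i$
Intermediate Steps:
$E = - \frac{477460}{464603}$ ($E = \left(-477460\right) \frac{1}{464603} = - \frac{477460}{464603} \approx -1.0277$)
$G{\left(R,d \right)} = - \frac{1}{3} - \frac{d^{2}}{3}$ ($G{\left(R,d \right)} = \frac{8}{3} - \frac{d d + 9}{3} = \frac{8}{3} - \frac{d^{2} + 9}{3} = \frac{8}{3} - \frac{9 + d^{2}}{3} = \frac{8}{3} - \left(3 + \frac{d^{2}}{3}\right) = - \frac{1}{3} - \frac{d^{2}}{3}$)
$\sqrt{E + G{\left(407,-78 \right)}} = \sqrt{- \frac{477460}{464603} - \left(\frac{1}{3} + \frac{\left(-78\right)^{2}}{3}\right)} = \sqrt{- \frac{477460}{464603} - \frac{6085}{3}} = \sqrt{- \frac{2828541635}{1393809}} = \frac{i \sqrt{3942446787737715}}{1393809}$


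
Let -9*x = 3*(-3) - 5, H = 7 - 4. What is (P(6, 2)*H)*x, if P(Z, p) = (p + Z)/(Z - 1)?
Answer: 112/15 ≈ 7.4667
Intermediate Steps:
H = 3
P(Z, p) = (Z + p)/(-1 + Z)
x = 14/9 (x = -(3*(-3) - 5)/9 = -(-9 - 5)/9 = -⅑*(-14) = 14/9 ≈ 1.5556)
(P(6, 2)*H)*x = (((6 + 2)/(-1 + 6))*3)*(14/9) = ((8/5)*3)*(14/9) = (24/5)*(14/9) = 112/15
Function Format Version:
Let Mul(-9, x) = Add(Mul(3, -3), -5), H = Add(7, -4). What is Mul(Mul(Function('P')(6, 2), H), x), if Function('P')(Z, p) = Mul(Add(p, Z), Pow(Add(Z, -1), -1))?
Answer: Rational(112, 15) ≈ 7.4667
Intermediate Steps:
H = 3
Function('P')(Z, p) = Mul(Pow(Add(-1, Z), -1), Add(Z, p)) (Function('P')(Z, p) = Mul(Add(Z, p), Pow(Add(-1, Z), -1)) = Mul(Pow(Add(-1, Z), -1), Add(Z, p)))
x = Rational(14, 9) (x = Mul(Rational(-1, 9), Add(Mul(3, -3), -5)) = Mul(Rational(-1, 9), Add(-9, -5)) = Mul(Rational(-1, 9), -14) = Rational(14, 9) ≈ 1.5556)
Mul(Mul(Function('P')(6, 2), H), x) = Mul(Mul(Mul(Pow(Add(-1, 6), -1), Add(6, 2)), 3), Rational(14, 9)) = Mul(Mul(Mul(Pow(5, -1), 8), 3), Rational(14, 9)) = Mul(Mul(Mul(Rational(1, 5), 8), 3), Rational(14, 9)) = Mul(Mul(Rational(8, 5), 3), Rational(14, 9)) = Mul(Rational(24, 5), Rational(14, 9)) = Rational(112, 15)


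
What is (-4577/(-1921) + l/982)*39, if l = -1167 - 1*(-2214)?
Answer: 253730139/1886422 ≈ 134.50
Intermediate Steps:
l = 1047 (l = -1167 + 2214 = 1047)
(-4577/(-1921) + l/982)*39 = (-4577/(-1921) + 1047/982)*39 = (-4577*(-1/1921) + 1047*(1/982))*39 = (4577/1921 + 1047/982)*39 = (6505901/1886422)*39 = 253730139/1886422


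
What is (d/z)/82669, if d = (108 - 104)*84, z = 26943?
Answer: 16/106064327 ≈ 1.5085e-7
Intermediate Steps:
d = 336 (d = 4*84 = 336)
(d/z)/82669 = (336/26943)/82669 = (336*(1/26943))*(1/82669) = (16/1283)*(1/82669) = 16/106064327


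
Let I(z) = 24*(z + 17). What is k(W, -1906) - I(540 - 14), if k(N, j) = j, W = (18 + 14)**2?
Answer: -14938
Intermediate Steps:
W = 1024 (W = 32**2 = 1024)
I(z) = 408 + 24*z (I(z) = 24*(17 + z) = 408 + 24*z)
k(W, -1906) - I(540 - 14) = -1906 - (408 + 24*(540 - 14)) = -1906 - (408 + 24*526) = -1906 - (408 + 12624) = -1906 - 1*13032 = -1906 - 13032 = -14938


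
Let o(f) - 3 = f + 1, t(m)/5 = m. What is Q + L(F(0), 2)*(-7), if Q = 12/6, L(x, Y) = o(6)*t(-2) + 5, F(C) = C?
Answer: 667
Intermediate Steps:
t(m) = 5*m
o(f) = 4 + f (o(f) = 3 + (f + 1) = 3 + (1 + f) = 4 + f)
L(x, Y) = -95 (L(x, Y) = (4 + 6)*(5*(-2)) + 5 = 10*(-10) + 5 = -100 + 5 = -95)
Q = 2 (Q = 12*(⅙) = 2)
Q + L(F(0), 2)*(-7) = 2 - 95*(-7) = 2 + 665 = 667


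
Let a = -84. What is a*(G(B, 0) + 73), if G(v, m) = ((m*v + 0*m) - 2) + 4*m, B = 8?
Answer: -5964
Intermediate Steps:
G(v, m) = -2 + 4*m + m*v (G(v, m) = ((m*v + 0) - 2) + 4*m = (m*v - 2) + 4*m = (-2 + m*v) + 4*m = -2 + 4*m + m*v)
a*(G(B, 0) + 73) = -84*((-2 + 4*0 + 0*8) + 73) = -84*((-2 + 0 + 0) + 73) = -84*(-2 + 73) = -84*71 = -5964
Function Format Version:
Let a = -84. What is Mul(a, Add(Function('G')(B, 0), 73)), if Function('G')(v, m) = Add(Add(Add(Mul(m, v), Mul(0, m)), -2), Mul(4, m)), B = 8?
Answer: -5964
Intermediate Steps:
Function('G')(v, m) = Add(-2, Mul(4, m), Mul(m, v)) (Function('G')(v, m) = Add(Add(Add(Mul(m, v), 0), -2), Mul(4, m)) = Add(Add(Mul(m, v), -2), Mul(4, m)) = Add(Add(-2, Mul(m, v)), Mul(4, m)) = Add(-2, Mul(4, m), Mul(m, v)))
Mul(a, Add(Function('G')(B, 0), 73)) = Mul(-84, Add(Add(-2, Mul(4, 0), Mul(0, 8)), 73)) = Mul(-84, Add(Add(-2, 0, 0), 73)) = Mul(-84, Add(-2, 73)) = Mul(-84, 71) = -5964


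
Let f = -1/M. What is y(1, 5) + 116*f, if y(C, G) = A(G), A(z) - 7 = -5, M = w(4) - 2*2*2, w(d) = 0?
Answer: 33/2 ≈ 16.500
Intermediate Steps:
M = -8 (M = 0 - 2*2*2 = 0 - 4*2 = 0 - 8 = -8)
A(z) = 2 (A(z) = 7 - 5 = 2)
y(C, G) = 2
f = ⅛ (f = -1/(-8) = -1*(-⅛) = ⅛ ≈ 0.12500)
y(1, 5) + 116*f = 2 + 116*(⅛) = 2 + 29/2 = 33/2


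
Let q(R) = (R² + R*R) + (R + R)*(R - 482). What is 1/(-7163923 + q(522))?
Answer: -1/6577195 ≈ -1.5204e-7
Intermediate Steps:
q(R) = 2*R² + 2*R*(-482 + R) (q(R) = (R² + R²) + (2*R)*(-482 + R) = 2*R² + 2*R*(-482 + R))
1/(-7163923 + q(522)) = 1/(-7163923 + 4*522*(-241 + 522)) = 1/(-7163923 + 4*522*281) = 1/(-7163923 + 586728) = 1/(-6577195) = -1/6577195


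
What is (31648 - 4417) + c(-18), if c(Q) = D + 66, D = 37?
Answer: 27334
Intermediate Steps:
c(Q) = 103 (c(Q) = 37 + 66 = 103)
(31648 - 4417) + c(-18) = (31648 - 4417) + 103 = 27231 + 103 = 27334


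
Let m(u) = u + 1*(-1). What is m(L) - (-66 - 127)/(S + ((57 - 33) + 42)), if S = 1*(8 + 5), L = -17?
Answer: -1229/79 ≈ -15.557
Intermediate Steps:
S = 13 (S = 1*13 = 13)
m(u) = -1 + u (m(u) = u - 1 = -1 + u)
m(L) - (-66 - 127)/(S + ((57 - 33) + 42)) = (-1 - 17) - (-66 - 127)/(13 + ((57 - 33) + 42)) = -18 - (-193)/(13 + (24 + 42)) = -18 - (-193)/(13 + 66) = -18 - (-193)/79 = -18 - 1*(-193/79) = -18 + 193/79 = -1229/79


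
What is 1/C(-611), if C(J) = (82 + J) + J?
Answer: -1/1140 ≈ -0.00087719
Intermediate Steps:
C(J) = 82 + 2*J
1/C(-611) = 1/(82 + 2*(-611)) = 1/(82 - 1222) = 1/(-1140) = -1/1140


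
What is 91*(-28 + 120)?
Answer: 8372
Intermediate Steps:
91*(-28 + 120) = 91*92 = 8372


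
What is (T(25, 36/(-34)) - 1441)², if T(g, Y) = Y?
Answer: 600985225/289 ≈ 2.0795e+6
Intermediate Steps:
(T(25, 36/(-34)) - 1441)² = (36/(-34) - 1441)² = (36*(-1/34) - 1441)² = (-18/17 - 1441)² = (-24515/17)² = 600985225/289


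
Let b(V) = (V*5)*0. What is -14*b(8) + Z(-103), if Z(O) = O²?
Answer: 10609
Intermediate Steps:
b(V) = 0 (b(V) = (5*V)*0 = 0)
-14*b(8) + Z(-103) = -14*0 + (-103)² = 0 + 10609 = 10609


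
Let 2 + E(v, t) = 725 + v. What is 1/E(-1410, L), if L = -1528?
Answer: -1/687 ≈ -0.0014556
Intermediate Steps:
E(v, t) = 723 + v (E(v, t) = -2 + (725 + v) = 723 + v)
1/E(-1410, L) = 1/(723 - 1410) = 1/(-687) = -1/687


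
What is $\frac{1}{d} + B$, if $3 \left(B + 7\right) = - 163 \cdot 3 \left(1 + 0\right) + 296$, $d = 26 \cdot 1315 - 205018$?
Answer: $- \frac{36557195}{512484} \approx -71.333$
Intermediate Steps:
$d = -170828$ ($d = 34190 - 205018 = -170828$)
$B = - \frac{214}{3}$ ($B = -7 + \frac{- 163 \cdot 3 \left(1 + 0\right) + 296}{3} = -7 + \frac{- 163 \cdot 3 \cdot 1 + 296}{3} = -7 + \frac{\left(-163\right) 3 + 296}{3} = -7 + \frac{-489 + 296}{3} = -7 + \frac{1}{3} \left(-193\right) = -7 - \frac{193}{3} = - \frac{214}{3} \approx -71.333$)
$\frac{1}{d} + B = \frac{1}{-170828} - \frac{214}{3} = - \frac{1}{170828} - \frac{214}{3} = - \frac{36557195}{512484}$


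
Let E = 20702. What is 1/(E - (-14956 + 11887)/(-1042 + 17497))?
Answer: 5485/113551493 ≈ 4.8304e-5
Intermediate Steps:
1/(E - (-14956 + 11887)/(-1042 + 17497)) = 1/(20702 - (-14956 + 11887)/(-1042 + 17497)) = 1/(20702 - (-3069)/16455) = 1/(20702 - 1*(-1023/5485)) = 1/(20702 + 1023/5485) = 1/(113551493/5485) = 5485/113551493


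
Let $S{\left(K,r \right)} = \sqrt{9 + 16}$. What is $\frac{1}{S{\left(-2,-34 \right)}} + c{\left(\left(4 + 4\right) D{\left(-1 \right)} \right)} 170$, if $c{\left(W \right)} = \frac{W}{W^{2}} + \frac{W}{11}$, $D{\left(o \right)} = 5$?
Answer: $\frac{136979}{220} \approx 622.63$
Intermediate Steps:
$S{\left(K,r \right)} = 5$ ($S{\left(K,r \right)} = \sqrt{25} = 5$)
$c{\left(W \right)} = \frac{1}{W} + \frac{W}{11}$ ($c{\left(W \right)} = \frac{W}{W^{2}} + W \frac{1}{11} = \frac{1}{W} + \frac{W}{11}$)
$\frac{1}{S{\left(-2,-34 \right)}} + c{\left(\left(4 + 4\right) D{\left(-1 \right)} \right)} 170 = \frac{1}{5} + \left(\frac{1}{\left(4 + 4\right) 5} + \frac{\left(4 + 4\right) 5}{11}\right) 170 = \frac{1}{5} + \left(\frac{1}{8 \cdot 5} + \frac{8 \cdot 5}{11}\right) 170 = \frac{1}{5} + \left(\frac{1}{40} + \frac{1}{11} \cdot 40\right) 170 = \frac{1}{5} + \left(\frac{1}{40} + \frac{40}{11}\right) 170 = \frac{1}{5} + \frac{1611}{440} \cdot 170 = \frac{1}{5} + \frac{27387}{44} = \frac{136979}{220}$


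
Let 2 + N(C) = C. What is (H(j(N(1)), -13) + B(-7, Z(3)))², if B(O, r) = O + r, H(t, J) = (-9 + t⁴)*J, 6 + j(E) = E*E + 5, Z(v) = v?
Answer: 12769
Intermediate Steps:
N(C) = -2 + C
j(E) = -1 + E² (j(E) = -6 + (E*E + 5) = -6 + (E² + 5) = -6 + (5 + E²) = -1 + E²)
H(t, J) = J*(-9 + t⁴)
(H(j(N(1)), -13) + B(-7, Z(3)))² = (-13*(-9 + (-1 + (-2 + 1)²)⁴) + (-7 + 3))² = (-13*(-9 + (-1 + (-1)²)⁴) - 4)² = (-13*(-9 + (-1 + 1)⁴) - 4)² = (-13*(-9 + 0⁴) - 4)² = (-13*(-9 + 0) - 4)² = (-13*(-9) - 4)² = (117 - 4)² = 113² = 12769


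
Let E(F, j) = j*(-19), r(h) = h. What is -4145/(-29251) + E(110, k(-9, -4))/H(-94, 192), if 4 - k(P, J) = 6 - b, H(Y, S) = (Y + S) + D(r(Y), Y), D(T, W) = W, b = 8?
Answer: -1659017/58502 ≈ -28.358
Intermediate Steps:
H(Y, S) = S + 2*Y (H(Y, S) = (Y + S) + Y = (S + Y) + Y = S + 2*Y)
k(P, J) = 6 (k(P, J) = 4 - (6 - 1*8) = 4 - (6 - 8) = 4 - 1*(-2) = 4 + 2 = 6)
E(F, j) = -19*j
-4145/(-29251) + E(110, k(-9, -4))/H(-94, 192) = -4145/(-29251) + (-19*6)/(192 + 2*(-94)) = -4145*(-1/29251) - 114/(192 - 188) = 4145/29251 - 114/4 = 4145/29251 - 114*¼ = 4145/29251 - 57/2 = -1659017/58502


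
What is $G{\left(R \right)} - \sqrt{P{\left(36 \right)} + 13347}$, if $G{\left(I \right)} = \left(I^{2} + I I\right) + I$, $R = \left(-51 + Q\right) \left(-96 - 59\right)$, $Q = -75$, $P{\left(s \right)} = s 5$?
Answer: $762861330 - 9 \sqrt{167} \approx 7.6286 \cdot 10^{8}$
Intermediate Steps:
$P{\left(s \right)} = 5 s$
$R = 19530$ ($R = \left(-51 - 75\right) \left(-96 - 59\right) = \left(-126\right) \left(-155\right) = 19530$)
$G{\left(I \right)} = I + 2 I^{2}$ ($G{\left(I \right)} = \left(I^{2} + I^{2}\right) + I = 2 I^{2} + I = I + 2 I^{2}$)
$G{\left(R \right)} - \sqrt{P{\left(36 \right)} + 13347} = 19530 \left(1 + 2 \cdot 19530\right) - \sqrt{5 \cdot 36 + 13347} = 19530 \left(1 + 39060\right) - \sqrt{180 + 13347} = 19530 \cdot 39061 - \sqrt{13527} = 762861330 - 9 \sqrt{167}$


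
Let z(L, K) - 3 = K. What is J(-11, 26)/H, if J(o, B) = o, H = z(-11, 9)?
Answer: -11/12 ≈ -0.91667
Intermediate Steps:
z(L, K) = 3 + K
H = 12 (H = 3 + 9 = 12)
J(-11, 26)/H = -11/12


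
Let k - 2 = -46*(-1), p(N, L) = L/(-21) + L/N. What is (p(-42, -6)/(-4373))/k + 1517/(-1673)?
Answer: -106141695/117056464 ≈ -0.90676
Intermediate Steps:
p(N, L) = -L/21 + L/N (p(N, L) = L*(-1/21) + L/N = -L/21 + L/N)
k = 48 (k = 2 - 46*(-1) = 2 + 46 = 48)
(p(-42, -6)/(-4373))/k + 1517/(-1673) = ((-1/21*(-6) - 6/(-42))/(-4373))/48 + 1517/(-1673) = ((2/7 - 6*(-1/42))*(-1/4373))*(1/48) + 1517*(-1/1673) = ((2/7 + ⅐)*(-1/4373))*(1/48) - 1517/1673 = ((3/7)*(-1/4373))*(1/48) - 1517/1673 = -3/30611*1/48 - 1517/1673 = -1/489776 - 1517/1673 = -106141695/117056464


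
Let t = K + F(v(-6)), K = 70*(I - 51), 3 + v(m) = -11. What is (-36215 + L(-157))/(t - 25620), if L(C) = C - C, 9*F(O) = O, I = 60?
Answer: 325935/224924 ≈ 1.4491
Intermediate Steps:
v(m) = -14 (v(m) = -3 - 11 = -14)
F(O) = O/9
L(C) = 0
K = 630 (K = 70*(60 - 51) = 70*9 = 630)
t = 5656/9 (t = 630 + (1/9)*(-14) = 630 - 14/9 = 5656/9 ≈ 628.44)
(-36215 + L(-157))/(t - 25620) = (-36215 + 0)/(5656/9 - 25620) = -36215/(-224924/9) = -36215*(-9/224924) = 325935/224924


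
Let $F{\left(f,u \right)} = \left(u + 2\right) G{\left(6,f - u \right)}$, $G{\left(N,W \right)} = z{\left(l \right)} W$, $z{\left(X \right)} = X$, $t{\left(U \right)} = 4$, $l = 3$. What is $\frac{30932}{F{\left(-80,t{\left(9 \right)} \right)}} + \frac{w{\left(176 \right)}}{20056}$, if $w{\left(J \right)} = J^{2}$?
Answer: $- \frac{17923015}{947646} \approx -18.913$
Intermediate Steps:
$G{\left(N,W \right)} = 3 W$
$F{\left(f,u \right)} = \left(2 + u\right) \left(- 3 u + 3 f\right)$ ($F{\left(f,u \right)} = \left(u + 2\right) 3 \left(f - u\right) = \left(2 + u\right) \left(- 3 u + 3 f\right)$)
$\frac{30932}{F{\left(-80,t{\left(9 \right)} \right)}} + \frac{w{\left(176 \right)}}{20056} = \frac{30932}{3 \left(2 + 4\right) \left(-80 - 4\right)} + \frac{176^{2}}{20056} = \frac{30932}{3 \cdot 6 \left(-80 - 4\right)} + 30976 \cdot \frac{1}{20056} = \frac{30932}{3 \cdot 6 \left(-84\right)} + \frac{3872}{2507} = \frac{30932}{-1512} + \frac{3872}{2507} = 30932 \left(- \frac{1}{1512}\right) + \frac{3872}{2507} = - \frac{7733}{378} + \frac{3872}{2507} = - \frac{17923015}{947646}$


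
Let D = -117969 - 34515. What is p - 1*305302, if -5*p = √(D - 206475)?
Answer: -305302 - I*√358959/5 ≈ -3.053e+5 - 119.83*I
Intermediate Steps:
D = -152484
p = -I*√358959/5 (p = -√(-152484 - 206475)/5 = -I*√358959/5 ≈ -119.83*I)
p - 1*305302 = -I*√358959/5 - 1*305302 = -I*√358959/5 - 305302 = -305302 - I*√358959/5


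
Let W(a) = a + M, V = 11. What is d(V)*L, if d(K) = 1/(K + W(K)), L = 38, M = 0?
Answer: 19/11 ≈ 1.7273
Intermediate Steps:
W(a) = a (W(a) = a + 0 = a)
d(K) = 1/(2*K) (d(K) = 1/(K + K) = 1/(2*K))
d(V)*L = ((½)/11)*38 = ((½)*(1/11))*38 = (1/22)*38 = 19/11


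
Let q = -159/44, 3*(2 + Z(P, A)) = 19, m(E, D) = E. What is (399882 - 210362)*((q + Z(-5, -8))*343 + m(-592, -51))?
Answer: -2158585420/33 ≈ -6.5412e+7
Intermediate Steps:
Z(P, A) = 13/3 (Z(P, A) = -2 + (1/3)*19 = -2 + 19/3 = 13/3)
q = -159/44 ≈ -3.6136
(399882 - 210362)*((q + Z(-5, -8))*343 + m(-592, -51)) = (399882 - 210362)*((-159/44 + 13/3)*343 - 592) = 189520*((95/132)*343 - 592) = 189520*(32585/132 - 592) = 189520*(-45559/132) = -2158585420/33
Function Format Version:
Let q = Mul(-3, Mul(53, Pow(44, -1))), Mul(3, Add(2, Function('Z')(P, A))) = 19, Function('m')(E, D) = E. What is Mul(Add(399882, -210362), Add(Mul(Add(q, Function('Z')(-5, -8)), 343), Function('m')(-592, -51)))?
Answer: Rational(-2158585420, 33) ≈ -6.5412e+7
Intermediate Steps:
Function('Z')(P, A) = Rational(13, 3) (Function('Z')(P, A) = Add(-2, Mul(Rational(1, 3), 19)) = Add(-2, Rational(19, 3)) = Rational(13, 3))
q = Rational(-159, 44) (q = Mul(-3, Mul(53, Rational(1, 44))) = Mul(-3, Rational(53, 44)) = Rational(-159, 44) ≈ -3.6136)
Mul(Add(399882, -210362), Add(Mul(Add(q, Function('Z')(-5, -8)), 343), Function('m')(-592, -51))) = Mul(Add(399882, -210362), Add(Mul(Add(Rational(-159, 44), Rational(13, 3)), 343), -592)) = Mul(189520, Add(Mul(Rational(95, 132), 343), -592)) = Mul(189520, Add(Rational(32585, 132), -592)) = Mul(189520, Rational(-45559, 132)) = Rational(-2158585420, 33)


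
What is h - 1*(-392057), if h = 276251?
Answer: 668308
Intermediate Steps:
h - 1*(-392057) = 276251 - 1*(-392057) = 276251 + 392057 = 668308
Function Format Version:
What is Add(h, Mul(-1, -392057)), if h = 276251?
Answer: 668308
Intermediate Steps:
Add(h, Mul(-1, -392057)) = Add(276251, Mul(-1, -392057)) = Add(276251, 392057) = 668308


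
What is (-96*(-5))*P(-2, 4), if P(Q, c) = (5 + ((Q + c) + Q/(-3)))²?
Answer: 84640/3 ≈ 28213.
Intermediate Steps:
P(Q, c) = (5 + c + 2*Q/3)² (P(Q, c) = (5 + ((Q + c) + Q*(-⅓)))² = (5 + ((Q + c) - Q/3))² = (5 + (c + 2*Q/3))² = (5 + c + 2*Q/3)²)
(-96*(-5))*P(-2, 4) = (-96*(-5))*((15 + 2*(-2) + 3*4)²/9) = (-24*(-20))*((15 - 4 + 12)²/9) = 480*((⅑)*23²) = 480*((⅑)*529) = 480*(529/9) = 84640/3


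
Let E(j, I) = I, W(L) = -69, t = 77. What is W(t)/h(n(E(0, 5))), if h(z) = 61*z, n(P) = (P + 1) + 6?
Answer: -23/244 ≈ -0.094262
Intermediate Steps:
n(P) = 7 + P (n(P) = (1 + P) + 6 = 7 + P)
W(t)/h(n(E(0, 5))) = -69*1/(61*(7 + 5)) = -69/(61*12) = -69/732 = -69*1/732 = -23/244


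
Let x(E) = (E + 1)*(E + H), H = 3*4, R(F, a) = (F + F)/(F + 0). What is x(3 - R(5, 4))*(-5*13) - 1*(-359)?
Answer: -1331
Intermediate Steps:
R(F, a) = 2 (R(F, a) = (2*F)/F = 2)
H = 12
x(E) = (1 + E)*(12 + E) (x(E) = (E + 1)*(E + 12) = (1 + E)*(12 + E))
x(3 - R(5, 4))*(-5*13) - 1*(-359) = (12 + (3 - 1*2)² + 13*(3 - 1*2))*(-5*13) - 1*(-359) = (12 + (3 - 2)² + 13*(3 - 2))*(-65) + 359 = (12 + 1² + 13*1)*(-65) + 359 = (12 + 1 + 13)*(-65) + 359 = 26*(-65) + 359 = -1690 + 359 = -1331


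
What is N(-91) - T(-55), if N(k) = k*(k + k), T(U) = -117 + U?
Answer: 16734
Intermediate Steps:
N(k) = 2*k² (N(k) = k*(2*k) = 2*k²)
N(-91) - T(-55) = 2*(-91)² - (-117 - 55) = 2*8281 - 1*(-172) = 16562 + 172 = 16734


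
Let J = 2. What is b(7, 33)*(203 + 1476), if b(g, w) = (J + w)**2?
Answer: 2056775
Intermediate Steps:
b(g, w) = (2 + w)**2
b(7, 33)*(203 + 1476) = (2 + 33)**2*(203 + 1476) = 35**2*1679 = 1225*1679 = 2056775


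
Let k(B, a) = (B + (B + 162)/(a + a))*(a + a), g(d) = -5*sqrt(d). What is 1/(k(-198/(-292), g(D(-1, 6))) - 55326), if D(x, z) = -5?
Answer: -78390758/4324294945635 + 3212*I*sqrt(5)/1441431648545 ≈ -1.8128e-5 + 4.9827e-9*I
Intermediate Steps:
k(B, a) = 2*a*(B + (162 + B)/(2*a)) (k(B, a) = (B + (162 + B)/((2*a)))*(2*a) = (B + (162 + B)*(1/(2*a)))*(2*a) = (B + (162 + B)/(2*a))*(2*a) = 2*a*(B + (162 + B)/(2*a)))
1/(k(-198/(-292), g(D(-1, 6))) - 55326) = 1/((162 - 198/(-292) + 2*(-198/(-292))*(-5*I*sqrt(5))) - 55326) = 1/((162 - 198*(-1/292) + 2*(-198*(-1/292))*(-5*I*sqrt(5))) - 55326) = 1/((162 + 99/146 + 2*(99/146)*(-5*I*sqrt(5))) - 55326) = 1/((162 + 99/146 - 495*I*sqrt(5)/73) - 55326) = 1/((23751/146 - 495*I*sqrt(5)/73) - 55326) = 1/(-8053845/146 - 495*I*sqrt(5)/73)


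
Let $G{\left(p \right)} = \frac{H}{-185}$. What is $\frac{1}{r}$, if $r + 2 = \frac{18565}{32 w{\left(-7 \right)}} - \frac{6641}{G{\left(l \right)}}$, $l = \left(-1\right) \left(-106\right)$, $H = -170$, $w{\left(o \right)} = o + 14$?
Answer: $- \frac{3808}{27212315} \approx -0.00013994$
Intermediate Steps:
$w{\left(o \right)} = 14 + o$
$l = 106$
$G{\left(p \right)} = \frac{34}{37}$ ($G{\left(p \right)} = - \frac{170}{-185} = \left(-170\right) \left(- \frac{1}{185}\right) = \frac{34}{37}$)
$r = - \frac{27212315}{3808}$ ($r = -2 + \left(\frac{18565}{32 \left(14 - 7\right)} - \frac{6641}{\frac{34}{37}}\right) = -2 + \left(\frac{18565}{32 \cdot 7} - \frac{245717}{34}\right) = -2 - \left(\frac{245717}{34} - \frac{18565}{224}\right) = -2 + \left(18565 \cdot \frac{1}{224} - \frac{245717}{34}\right) = -2 + \left(\frac{18565}{224} - \frac{245717}{34}\right) = -2 - \frac{27204699}{3808} = - \frac{27212315}{3808} \approx -7146.1$)
$\frac{1}{r} = \frac{1}{- \frac{27212315}{3808}} = - \frac{3808}{27212315}$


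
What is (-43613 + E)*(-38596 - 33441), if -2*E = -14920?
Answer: 2604353661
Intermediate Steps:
E = 7460 (E = -½*(-14920) = 7460)
(-43613 + E)*(-38596 - 33441) = (-43613 + 7460)*(-38596 - 33441) = -36153*(-72037) = 2604353661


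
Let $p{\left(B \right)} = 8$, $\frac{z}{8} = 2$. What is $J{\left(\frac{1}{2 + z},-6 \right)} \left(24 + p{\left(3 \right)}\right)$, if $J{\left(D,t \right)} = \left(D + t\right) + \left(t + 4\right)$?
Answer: $- \frac{2288}{9} \approx -254.22$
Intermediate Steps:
$z = 16$ ($z = 8 \cdot 2 = 16$)
$J{\left(D,t \right)} = 4 + D + 2 t$ ($J{\left(D,t \right)} = \left(D + t\right) + \left(4 + t\right) = 4 + D + 2 t$)
$J{\left(\frac{1}{2 + z},-6 \right)} \left(24 + p{\left(3 \right)}\right) = \left(4 + \frac{1}{2 + 16} + 2 \left(-6\right)\right) \left(24 + 8\right) = \left(4 + \frac{1}{18} - 12\right) 32 = \left(- \frac{143}{18}\right) 32 = - \frac{2288}{9}$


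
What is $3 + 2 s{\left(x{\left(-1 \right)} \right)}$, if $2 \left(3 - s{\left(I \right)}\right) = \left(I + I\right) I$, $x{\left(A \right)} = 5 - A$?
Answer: $-63$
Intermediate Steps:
$s{\left(I \right)} = 3 - I^{2}$ ($s{\left(I \right)} = 3 - \frac{\left(I + I\right) I}{2} = 3 - \frac{2 I I}{2} = 3 - \frac{2 I^{2}}{2} = 3 - I^{2}$)
$3 + 2 s{\left(x{\left(-1 \right)} \right)} = 3 + 2 \left(3 - \left(5 - -1\right)^{2}\right) = 3 + 2 \left(3 - \left(5 + 1\right)^{2}\right) = 3 + 2 \left(3 - 6^{2}\right) = 3 + 2 \left(3 - 36\right) = 3 + 2 \left(-33\right) = 3 - 66 = -63$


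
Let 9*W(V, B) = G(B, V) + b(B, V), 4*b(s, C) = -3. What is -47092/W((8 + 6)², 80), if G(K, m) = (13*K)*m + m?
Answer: -565104/272047 ≈ -2.0772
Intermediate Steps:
b(s, C) = -¾ (b(s, C) = (¼)*(-3) = -¾)
G(K, m) = m + 13*K*m (G(K, m) = 13*K*m + m = m + 13*K*m)
W(V, B) = -1/12 + V*(1 + 13*B)/9 (W(V, B) = (V*(1 + 13*B) - ¾)/9 = (-¾ + V*(1 + 13*B))/9 = -1/12 + V*(1 + 13*B)/9)
-47092/W((8 + 6)², 80) = -47092/(-1/12 + (8 + 6)²*(1 + 13*80)/9) = -47092/(-1/12 + (⅑)*14²*(1 + 1040)) = -47092/(-1/12 + (⅑)*196*1041) = -47092/(-1/12 + 68012/3) = -47092/272047/12 = -47092*12/272047 = -565104/272047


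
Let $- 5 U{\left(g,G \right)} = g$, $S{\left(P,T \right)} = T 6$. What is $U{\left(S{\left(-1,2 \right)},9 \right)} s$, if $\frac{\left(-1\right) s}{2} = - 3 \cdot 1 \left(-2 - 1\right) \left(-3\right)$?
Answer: $- \frac{648}{5} \approx -129.6$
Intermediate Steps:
$S{\left(P,T \right)} = 6 T$
$U{\left(g,G \right)} = - \frac{g}{5}$
$s = 54$ ($s = - 2 - 3 \cdot 1 \left(-2 - 1\right) \left(-3\right) = - 2 - 3 \cdot 1 \left(-3\right) \left(-3\right) = - 2 \left(-3\right) \left(-3\right) \left(-3\right) = - 2 \cdot 9 \left(-3\right) = \left(-2\right) \left(-27\right) = 54$)
$U{\left(S{\left(-1,2 \right)},9 \right)} s = - \frac{6 \cdot 2}{5} \cdot 54 = \left(- \frac{1}{5}\right) 12 \cdot 54 = \left(- \frac{12}{5}\right) 54 = - \frac{648}{5}$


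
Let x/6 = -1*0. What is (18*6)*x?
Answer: 0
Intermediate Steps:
x = 0 (x = 6*(-1*0) = 6*0 = 0)
(18*6)*x = (18*6)*0 = 108*0 = 0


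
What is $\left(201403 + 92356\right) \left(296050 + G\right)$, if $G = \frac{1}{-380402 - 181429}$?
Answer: $\frac{48860954313126691}{561831} \approx 8.6967 \cdot 10^{10}$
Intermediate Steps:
$G = - \frac{1}{561831}$ ($G = \frac{1}{-561831} = - \frac{1}{561831} \approx -1.7799 \cdot 10^{-6}$)
$\left(201403 + 92356\right) \left(296050 + G\right) = \left(201403 + 92356\right) \left(296050 - \frac{1}{561831}\right) = 293759 \cdot \frac{166330067549}{561831} = \frac{48860954313126691}{561831}$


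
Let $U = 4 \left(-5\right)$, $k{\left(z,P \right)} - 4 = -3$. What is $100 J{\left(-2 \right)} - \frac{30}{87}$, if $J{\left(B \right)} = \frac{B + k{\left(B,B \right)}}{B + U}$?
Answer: $\frac{1340}{319} \approx 4.2006$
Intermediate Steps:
$k{\left(z,P \right)} = 1$ ($k{\left(z,P \right)} = 4 - 3 = 1$)
$U = -20$
$J{\left(B \right)} = \frac{1 + B}{-20 + B}$ ($J{\left(B \right)} = \frac{B + 1}{B - 20} = \frac{1 + B}{-20 + B}$)
$100 J{\left(-2 \right)} - \frac{30}{87} = 100 \frac{1 - 2}{-20 - 2} - \frac{30}{87} = 100 \frac{1}{-22} \left(-1\right) - \frac{10}{29} = 100 \left(\left(- \frac{1}{22}\right) \left(-1\right)\right) - \frac{10}{29} = 100 \cdot \frac{1}{22} - \frac{10}{29} = \frac{50}{11} - \frac{10}{29} = \frac{1340}{319}$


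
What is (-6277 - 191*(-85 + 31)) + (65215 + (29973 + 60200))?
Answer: 159425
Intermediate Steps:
(-6277 - 191*(-85 + 31)) + (65215 + (29973 + 60200)) = (-6277 - 191*(-54)) + (65215 + 90173) = (-6277 + 10314) + 155388 = 4037 + 155388 = 159425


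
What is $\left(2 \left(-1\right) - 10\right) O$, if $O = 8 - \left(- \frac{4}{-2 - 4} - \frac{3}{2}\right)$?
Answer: $-106$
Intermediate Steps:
$O = \frac{53}{6}$ ($O = 8 - \left(- \frac{4}{-2 - 4} - \frac{3}{2}\right) = 8 - \left(- \frac{4}{-6} - \frac{3}{2}\right) = 8 - \left(\left(-4\right) \left(- \frac{1}{6}\right) - \frac{3}{2}\right) = 8 - \left(\frac{2}{3} - \frac{3}{2}\right) = 8 - - \frac{5}{6} = 8 + \frac{5}{6} = \frac{53}{6} \approx 8.8333$)
$\left(2 \left(-1\right) - 10\right) O = \left(2 \left(-1\right) - 10\right) \frac{53}{6} = \left(-2 - 10\right) \frac{53}{6} = \left(-12\right) \frac{53}{6} = -106$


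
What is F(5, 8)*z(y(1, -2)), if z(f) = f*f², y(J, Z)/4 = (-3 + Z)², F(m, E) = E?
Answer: 8000000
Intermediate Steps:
y(J, Z) = 4*(-3 + Z)²
z(f) = f³
F(5, 8)*z(y(1, -2)) = 8*(4*(-3 - 2)²)³ = 8*(4*(-5)²)³ = 8*(4*25)³ = 8*100³ = 8*1000000 = 8000000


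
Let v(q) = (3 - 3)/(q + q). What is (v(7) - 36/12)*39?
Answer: -117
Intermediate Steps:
v(q) = 0 (v(q) = 0/((2*q)) = 0*(1/(2*q)) = 0)
(v(7) - 36/12)*39 = (0 - 36/12)*39 = (0 - 36*1/12)*39 = (0 - 3)*39 = -3*39 = -117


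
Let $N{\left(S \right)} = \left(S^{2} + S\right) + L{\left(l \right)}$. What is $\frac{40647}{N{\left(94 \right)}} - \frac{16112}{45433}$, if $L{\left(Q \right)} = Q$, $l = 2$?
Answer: $\frac{1702802767}{405807556} \approx 4.1961$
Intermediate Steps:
$N{\left(S \right)} = 2 + S + S^{2}$ ($N{\left(S \right)} = \left(S^{2} + S\right) + 2 = \left(S + S^{2}\right) + 2 = 2 + S + S^{2}$)
$\frac{40647}{N{\left(94 \right)}} - \frac{16112}{45433} = \frac{40647}{2 + 94 + 94^{2}} - \frac{16112}{45433} = \frac{40647}{2 + 94 + 8836} - \frac{16112}{45433} = \frac{40647}{8932} - \frac{16112}{45433} = \frac{1702802767}{405807556}$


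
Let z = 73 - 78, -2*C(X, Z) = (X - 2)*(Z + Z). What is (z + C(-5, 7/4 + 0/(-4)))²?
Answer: 841/16 ≈ 52.563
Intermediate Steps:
C(X, Z) = -Z*(-2 + X) (C(X, Z) = -(X - 2)*(Z + Z)/2 = -(-2 + X)*2*Z/2 = -Z*(-2 + X))
z = -5
(z + C(-5, 7/4 + 0/(-4)))² = (-5 + (7/4 + 0/(-4))*(2 - 1*(-5)))² = (-5 + (7*(¼) + 0*(-¼))*(2 + 5))² = (-5 + (7/4 + 0)*7)² = (-5 + (7/4)*7)² = (-5 + 49/4)² = (29/4)² = 841/16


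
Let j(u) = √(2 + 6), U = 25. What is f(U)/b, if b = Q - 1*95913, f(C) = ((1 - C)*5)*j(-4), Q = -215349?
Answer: 40*√2/51877 ≈ 0.0010904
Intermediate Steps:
j(u) = 2*√2 (j(u) = √8 = 2*√2)
f(C) = 2*√2*(5 - 5*C) (f(C) = ((1 - C)*5)*(2*√2) = (5 - 5*C)*(2*√2) = 2*√2*(5 - 5*C))
b = -311262 (b = -215349 - 1*95913 = -215349 - 95913 = -311262)
f(U)/b = (10*√2*(1 - 1*25))/(-311262) = (10*√2*(1 - 25))*(-1/311262) = (10*√2*(-24))*(-1/311262) = -240*√2*(-1/311262) = 40*√2/51877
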